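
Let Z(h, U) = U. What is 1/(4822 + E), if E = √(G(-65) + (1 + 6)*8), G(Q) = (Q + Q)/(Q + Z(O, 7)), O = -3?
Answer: 139838/674297147 - √48981/674297147 ≈ 0.00020706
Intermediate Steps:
G(Q) = 2*Q/(7 + Q) (G(Q) = (Q + Q)/(Q + 7) = (2*Q)/(7 + Q) = 2*Q/(7 + Q))
E = √48981/29 (E = √(2*(-65)/(7 - 65) + (1 + 6)*8) = √(2*(-65)/(-58) + 7*8) = √(2*(-65)*(-1/58) + 56) = √(65/29 + 56) = √(1689/29) = √48981/29 ≈ 7.6316)
1/(4822 + E) = 1/(4822 + √48981/29)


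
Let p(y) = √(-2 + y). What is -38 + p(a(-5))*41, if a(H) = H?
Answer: -38 + 41*I*√7 ≈ -38.0 + 108.48*I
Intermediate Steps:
-38 + p(a(-5))*41 = -38 + √(-2 - 5)*41 = -38 + √(-7)*41 = -38 + (I*√7)*41 = -38 + 41*I*√7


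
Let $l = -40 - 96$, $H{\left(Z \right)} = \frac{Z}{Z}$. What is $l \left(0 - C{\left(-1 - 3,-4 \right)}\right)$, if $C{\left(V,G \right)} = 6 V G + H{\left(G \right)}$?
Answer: $13192$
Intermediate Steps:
$H{\left(Z \right)} = 1$
$C{\left(V,G \right)} = 1 + 6 G V$ ($C{\left(V,G \right)} = 6 V G + 1 = 6 G V + 1 = 1 + 6 G V$)
$l = -136$ ($l = -40 - 96 = -136$)
$l \left(0 - C{\left(-1 - 3,-4 \right)}\right) = - 136 \left(0 - \left(1 + 6 \left(-4\right) \left(-1 - 3\right)\right)\right) = - 136 \left(0 - \left(1 + 6 \left(-4\right) \left(-4\right)\right)\right) = - 136 \left(0 - \left(1 + 96\right)\right) = - 136 \left(0 - 97\right) = \left(-136\right) \left(-97\right) = 13192$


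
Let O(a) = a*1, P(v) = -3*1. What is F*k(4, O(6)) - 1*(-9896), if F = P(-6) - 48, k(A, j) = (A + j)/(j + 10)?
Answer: 78913/8 ≈ 9864.1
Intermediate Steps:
P(v) = -3
O(a) = a
k(A, j) = (A + j)/(10 + j)
F = -51 (F = -3 - 48 = -51)
F*k(4, O(6)) - 1*(-9896) = -51*(4 + 6)/(10 + 6) - 1*(-9896) = -51*10/16 + 9896 = -51*5/8 + 9896 = -255/8 + 9896 = 78913/8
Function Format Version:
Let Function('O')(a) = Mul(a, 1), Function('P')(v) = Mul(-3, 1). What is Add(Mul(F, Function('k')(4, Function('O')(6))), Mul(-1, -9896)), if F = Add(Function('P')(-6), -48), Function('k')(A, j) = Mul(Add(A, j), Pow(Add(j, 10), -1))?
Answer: Rational(78913, 8) ≈ 9864.1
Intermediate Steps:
Function('P')(v) = -3
Function('O')(a) = a
Function('k')(A, j) = Mul(Pow(Add(10, j), -1), Add(A, j)) (Function('k')(A, j) = Mul(Add(A, j), Pow(Add(10, j), -1)) = Mul(Pow(Add(10, j), -1), Add(A, j)))
F = -51 (F = Add(-3, -48) = -51)
Add(Mul(F, Function('k')(4, Function('O')(6))), Mul(-1, -9896)) = Add(Mul(-51, Mul(Pow(Add(10, 6), -1), Add(4, 6))), Mul(-1, -9896)) = Add(Mul(-51, Mul(Pow(16, -1), 10)), 9896) = Add(Mul(-51, Mul(Rational(1, 16), 10)), 9896) = Add(Mul(-51, Rational(5, 8)), 9896) = Add(Rational(-255, 8), 9896) = Rational(78913, 8)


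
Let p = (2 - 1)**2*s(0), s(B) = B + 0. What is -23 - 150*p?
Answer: -23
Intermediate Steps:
s(B) = B
p = 0 (p = (2 - 1)**2*0 = 1**2*0 = 1*0 = 0)
-23 - 150*p = -23 - 150*0 = -23 + 0 = -23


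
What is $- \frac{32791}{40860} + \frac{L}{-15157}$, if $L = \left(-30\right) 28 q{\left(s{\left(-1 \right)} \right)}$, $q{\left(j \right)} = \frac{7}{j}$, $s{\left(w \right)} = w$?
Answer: $- \frac{737269987}{619315020} \approx -1.1905$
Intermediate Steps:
$L = 5880$ ($L = \left(-30\right) 28 \frac{7}{-1} = - 840 \cdot 7 \left(-1\right) = \left(-840\right) \left(-7\right) = 5880$)
$- \frac{32791}{40860} + \frac{L}{-15157} = - \frac{32791}{40860} + \frac{5880}{-15157} = \left(-32791\right) \frac{1}{40860} + 5880 \left(- \frac{1}{15157}\right) = - \frac{32791}{40860} - \frac{5880}{15157} = - \frac{737269987}{619315020}$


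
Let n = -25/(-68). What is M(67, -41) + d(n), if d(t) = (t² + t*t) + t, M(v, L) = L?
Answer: -93317/2312 ≈ -40.362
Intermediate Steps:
n = 25/68 (n = -25*(-1/68) = 25/68 ≈ 0.36765)
d(t) = t + 2*t² (d(t) = (t² + t²) + t = 2*t² + t = t + 2*t²)
M(67, -41) + d(n) = -41 + 25*(1 + 2*(25/68))/68 = -41 + 25*(1 + 25/34)/68 = -41 + (25/68)*(59/34) = -41 + 1475/2312 = -93317/2312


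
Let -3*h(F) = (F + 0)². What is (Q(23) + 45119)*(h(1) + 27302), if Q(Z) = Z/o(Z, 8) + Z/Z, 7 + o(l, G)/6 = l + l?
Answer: 864761426215/702 ≈ 1.2319e+9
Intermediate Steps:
o(l, G) = -42 + 12*l (o(l, G) = -42 + 6*(l + l) = -42 + 6*(2*l) = -42 + 12*l)
h(F) = -F²/3 (h(F) = -(F + 0)²/3 = -F²/3)
Q(Z) = 1 + Z/(-42 + 12*Z) (Q(Z) = Z/(-42 + 12*Z) + Z/Z = Z/(-42 + 12*Z) + 1 = 1 + Z/(-42 + 12*Z))
(Q(23) + 45119)*(h(1) + 27302) = ((-42 + 13*23)/(6*(-7 + 2*23)) + 45119)*(-⅓*1² + 27302) = ((-42 + 299)/(6*(-7 + 46)) + 45119)*(-⅓*1 + 27302) = ((⅙)*257/39 + 45119)*(-⅓ + 27302) = ((⅙)*(1/39)*257 + 45119)*(81905/3) = (257/234 + 45119)*(81905/3) = (10558103/234)*(81905/3) = 864761426215/702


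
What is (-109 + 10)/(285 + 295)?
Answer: -99/580 ≈ -0.17069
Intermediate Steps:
(-109 + 10)/(285 + 295) = -99/580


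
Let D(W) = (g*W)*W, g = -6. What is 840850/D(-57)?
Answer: -420425/9747 ≈ -43.134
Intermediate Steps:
D(W) = -6*W² (D(W) = (-6*W)*W = -6*W²)
840850/D(-57) = 840850/((-6*(-57)²)) = 840850/((-6*3249)) = 840850/(-19494) = 840850*(-1/19494) = -420425/9747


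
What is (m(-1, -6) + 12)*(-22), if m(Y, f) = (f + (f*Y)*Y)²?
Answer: -3432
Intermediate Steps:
m(Y, f) = (f + f*Y²)² (m(Y, f) = (f + (Y*f)*Y)² = (f + f*Y²)²)
(m(-1, -6) + 12)*(-22) = ((-6)²*(1 + (-1)²)² + 12)*(-22) = (36*(1 + 1)² + 12)*(-22) = (36*2² + 12)*(-22) = (36*4 + 12)*(-22) = (144 + 12)*(-22) = 156*(-22) = -3432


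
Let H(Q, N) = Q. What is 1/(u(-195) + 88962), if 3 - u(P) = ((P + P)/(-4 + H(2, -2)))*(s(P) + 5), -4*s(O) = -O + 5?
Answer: 1/97740 ≈ 1.0231e-5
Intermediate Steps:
s(O) = -5/4 + O/4 (s(O) = -(-O + 5)/4 = -(5 - O)/4 = -5/4 + O/4)
u(P) = 3 + P*(15/4 + P/4) (u(P) = 3 - (P + P)/(-4 + 2)*((-5/4 + P/4) + 5) = 3 - (2*P)/(-2)*(15/4 + P/4) = 3 - (2*P)*(-1/2)*(15/4 + P/4) = 3 - (-P)*(15/4 + P/4) = 3 - (-1)*P*(15/4 + P/4) = 3 + P*(15/4 + P/4))
1/(u(-195) + 88962) = 1/((3 + (1/4)*(-195)**2 + (15/4)*(-195)) + 88962) = 1/((3 + (1/4)*38025 - 2925/4) + 88962) = 1/((3 + 38025/4 - 2925/4) + 88962) = 1/(8778 + 88962) = 1/97740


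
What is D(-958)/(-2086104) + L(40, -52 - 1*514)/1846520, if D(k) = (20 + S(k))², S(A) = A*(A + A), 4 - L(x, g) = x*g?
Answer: -194417576920087597/120376023690 ≈ -1.6151e+6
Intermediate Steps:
L(x, g) = 4 - g*x (L(x, g) = 4 - x*g = 4 - g*x)
S(A) = 2*A² (S(A) = A*(2*A) = 2*A²)
D(k) = (20 + 2*k²)²
D(-958)/(-2086104) + L(40, -52 - 1*514)/1846520 = (4*(10 + (-958)²)²)/(-2086104) + (4 - 1*(-52 - 1*514)*40)/1846520 = (4*(10 + 917764)²)*(-1/2086104) + (4 - 1*(-52 - 514)*40)*(1/1846520) = (4*917774²)*(-1/2086104) + (4 - 1*(-566)*40)*(1/1846520) = (4*842309115076)*(-1/2086104) + (4 + 22640)*(1/1846520) = 3369236460304*(-1/2086104) + 22644*(1/1846520) = -421154557538/260763 + 5661/461630 = -194417576920087597/120376023690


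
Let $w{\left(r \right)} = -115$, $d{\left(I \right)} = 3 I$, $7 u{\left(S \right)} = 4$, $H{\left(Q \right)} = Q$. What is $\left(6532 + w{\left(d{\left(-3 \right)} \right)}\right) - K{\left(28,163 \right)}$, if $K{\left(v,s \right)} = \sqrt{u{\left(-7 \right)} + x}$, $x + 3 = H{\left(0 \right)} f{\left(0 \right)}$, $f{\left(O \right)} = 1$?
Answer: $6417 - \frac{i \sqrt{119}}{7} \approx 6417.0 - 1.5584 i$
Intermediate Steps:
$u{\left(S \right)} = \frac{4}{7}$ ($u{\left(S \right)} = \frac{1}{7} \cdot 4 = \frac{4}{7}$)
$x = -3$ ($x = -3 + 0 \cdot 1 = -3 + 0 = -3$)
$K{\left(v,s \right)} = \frac{i \sqrt{119}}{7}$ ($K{\left(v,s \right)} = \sqrt{\frac{4}{7} - 3} = \sqrt{- \frac{17}{7}} = \frac{i \sqrt{119}}{7}$)
$\left(6532 + w{\left(d{\left(-3 \right)} \right)}\right) - K{\left(28,163 \right)} = \left(6532 - 115\right) - \frac{i \sqrt{119}}{7} = 6417 - \frac{i \sqrt{119}}{7}$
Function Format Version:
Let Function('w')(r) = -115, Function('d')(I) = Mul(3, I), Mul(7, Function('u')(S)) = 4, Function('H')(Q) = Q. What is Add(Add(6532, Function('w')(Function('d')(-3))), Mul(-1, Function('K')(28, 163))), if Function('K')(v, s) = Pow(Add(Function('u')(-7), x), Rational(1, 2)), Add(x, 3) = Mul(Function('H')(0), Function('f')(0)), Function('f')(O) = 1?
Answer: Add(6417, Mul(Rational(-1, 7), I, Pow(119, Rational(1, 2)))) ≈ Add(6417.0, Mul(-1.5584, I))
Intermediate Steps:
Function('u')(S) = Rational(4, 7) (Function('u')(S) = Mul(Rational(1, 7), 4) = Rational(4, 7))
x = -3 (x = Add(-3, Mul(0, 1)) = Add(-3, 0) = -3)
Function('K')(v, s) = Mul(Rational(1, 7), I, Pow(119, Rational(1, 2))) (Function('K')(v, s) = Pow(Add(Rational(4, 7), -3), Rational(1, 2)) = Pow(Rational(-17, 7), Rational(1, 2)) = Mul(Rational(1, 7), I, Pow(119, Rational(1, 2))))
Add(Add(6532, Function('w')(Function('d')(-3))), Mul(-1, Function('K')(28, 163))) = Add(Add(6532, -115), Mul(-1, Mul(Rational(1, 7), I, Pow(119, Rational(1, 2))))) = Add(6417, Mul(Rational(-1, 7), I, Pow(119, Rational(1, 2))))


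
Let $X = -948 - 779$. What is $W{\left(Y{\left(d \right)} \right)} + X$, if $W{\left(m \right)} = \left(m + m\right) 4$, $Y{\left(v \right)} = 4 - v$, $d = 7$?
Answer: $-1751$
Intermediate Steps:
$W{\left(m \right)} = 8 m$ ($W{\left(m \right)} = 2 m 4 = 8 m$)
$X = -1727$ ($X = -948 - 779 = -1727$)
$W{\left(Y{\left(d \right)} \right)} + X = 8 \left(4 - 7\right) - 1727 = 8 \left(-3\right) - 1727 = -24 - 1727 = -1751$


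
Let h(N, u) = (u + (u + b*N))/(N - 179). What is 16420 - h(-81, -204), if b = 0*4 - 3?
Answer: 853807/52 ≈ 16419.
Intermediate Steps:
b = -3 (b = 0 - 3 = -3)
h(N, u) = (-3*N + 2*u)/(-179 + N) (h(N, u) = (u + (u - 3*N))/(N - 179) = (-3*N + 2*u)/(-179 + N))
16420 - h(-81, -204) = 16420 - (-3*(-81) + 2*(-204))/(-179 - 81) = 16420 - (243 - 408)/(-260) = 16420 - (-1)*(-165)/260 = 16420 - 1*33/52 = 16420 - 33/52 = 853807/52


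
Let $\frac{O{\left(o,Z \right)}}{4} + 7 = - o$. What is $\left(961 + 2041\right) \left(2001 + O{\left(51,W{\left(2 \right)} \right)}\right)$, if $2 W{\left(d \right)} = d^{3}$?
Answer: $5310538$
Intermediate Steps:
$W{\left(d \right)} = \frac{d^{3}}{2}$
$O{\left(o,Z \right)} = -28 - 4 o$ ($O{\left(o,Z \right)} = -28 + 4 \left(- o\right) = -28 - 4 o$)
$\left(961 + 2041\right) \left(2001 + O{\left(51,W{\left(2 \right)} \right)}\right) = \left(961 + 2041\right) \left(2001 - 232\right) = 3002 \left(2001 - 232\right) = 3002 \cdot 1769 = 5310538$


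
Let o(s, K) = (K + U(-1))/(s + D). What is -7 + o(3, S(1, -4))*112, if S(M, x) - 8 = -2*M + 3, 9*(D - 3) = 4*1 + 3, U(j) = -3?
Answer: 5621/61 ≈ 92.148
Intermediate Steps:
D = 34/9 (D = 3 + (4*1 + 3)/9 = 3 + (4 + 3)/9 = 3 + (⅑)*7 = 3 + 7/9 = 34/9 ≈ 3.7778)
S(M, x) = 11 - 2*M (S(M, x) = 8 + (-2*M + 3) = 8 + (3 - 2*M) = 11 - 2*M)
o(s, K) = (-3 + K)/(34/9 + s) (o(s, K) = (K - 3)/(s + 34/9) = (-3 + K)/(34/9 + s))
-7 + o(3, S(1, -4))*112 = -7 + (9*(-3 + (11 - 2*1))/(34 + 9*3))*112 = -7 + (9*(-3 + (11 - 2))/(34 + 27))*112 = -7 + (9*(-3 + 9)/61)*112 = -7 + (9*(1/61)*6)*112 = -7 + (54/61)*112 = -7 + 6048/61 = 5621/61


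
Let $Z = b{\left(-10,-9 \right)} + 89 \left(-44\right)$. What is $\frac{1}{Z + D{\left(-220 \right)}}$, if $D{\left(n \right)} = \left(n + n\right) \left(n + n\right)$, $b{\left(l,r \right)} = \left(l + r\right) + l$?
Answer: $\frac{1}{189655} \approx 5.2727 \cdot 10^{-6}$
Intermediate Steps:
$b{\left(l,r \right)} = r + 2 l$
$Z = -3945$ ($Z = \left(-9 + 2 \left(-10\right)\right) + 89 \left(-44\right) = \left(-9 - 20\right) - 3916 = -29 - 3916 = -3945$)
$D{\left(n \right)} = 4 n^{2}$ ($D{\left(n \right)} = 2 n 2 n = 4 n^{2}$)
$\frac{1}{Z + D{\left(-220 \right)}} = \frac{1}{-3945 + 4 \left(-220\right)^{2}} = \frac{1}{-3945 + 4 \cdot 48400} = \frac{1}{-3945 + 193600} = \frac{1}{189655}$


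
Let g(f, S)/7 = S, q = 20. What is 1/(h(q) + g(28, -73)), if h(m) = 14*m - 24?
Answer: -1/255 ≈ -0.0039216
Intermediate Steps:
g(f, S) = 7*S
h(m) = -24 + 14*m
1/(h(q) + g(28, -73)) = 1/((-24 + 14*20) + 7*(-73)) = 1/((-24 + 280) - 511) = 1/(256 - 511) = 1/(-255) = -1/255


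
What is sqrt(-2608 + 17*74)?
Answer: 15*I*sqrt(6) ≈ 36.742*I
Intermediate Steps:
sqrt(-2608 + 17*74) = sqrt(-2608 + 1258) = sqrt(-1350) = 15*I*sqrt(6)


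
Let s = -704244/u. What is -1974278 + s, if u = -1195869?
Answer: -786992384446/398623 ≈ -1.9743e+6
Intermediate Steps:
s = 234748/398623 (s = -704244/(-1195869) = -704244*(-1/1195869) = 234748/398623 ≈ 0.58890)
-1974278 + s = -1974278 + 234748/398623 = -786992384446/398623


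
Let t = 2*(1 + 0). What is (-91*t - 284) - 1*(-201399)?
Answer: 200933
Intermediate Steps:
t = 2 (t = 2*1 = 2)
(-91*t - 284) - 1*(-201399) = (-91*2 - 284) - 1*(-201399) = (-182 - 284) + 201399 = -466 + 201399 = 200933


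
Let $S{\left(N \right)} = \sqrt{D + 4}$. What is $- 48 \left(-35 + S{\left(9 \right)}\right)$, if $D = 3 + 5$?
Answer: $1680 - 96 \sqrt{3} \approx 1513.7$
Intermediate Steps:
$D = 8$
$S{\left(N \right)} = 2 \sqrt{3}$ ($S{\left(N \right)} = \sqrt{8 + 4} = \sqrt{12} = 2 \sqrt{3}$)
$- 48 \left(-35 + S{\left(9 \right)}\right) = - 48 \left(-35 + 2 \sqrt{3}\right) = 1680 - 96 \sqrt{3}$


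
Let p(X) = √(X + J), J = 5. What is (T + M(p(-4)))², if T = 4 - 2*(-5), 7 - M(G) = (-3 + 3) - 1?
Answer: 484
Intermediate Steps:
p(X) = √(5 + X) (p(X) = √(X + 5) = √(5 + X))
M(G) = 8 (M(G) = 7 - ((-3 + 3) - 1) = 7 - (0 - 1) = 7 - 1*(-1) = 7 + 1 = 8)
T = 14 (T = 4 + 10 = 14)
(T + M(p(-4)))² = (14 + 8)² = 22² = 484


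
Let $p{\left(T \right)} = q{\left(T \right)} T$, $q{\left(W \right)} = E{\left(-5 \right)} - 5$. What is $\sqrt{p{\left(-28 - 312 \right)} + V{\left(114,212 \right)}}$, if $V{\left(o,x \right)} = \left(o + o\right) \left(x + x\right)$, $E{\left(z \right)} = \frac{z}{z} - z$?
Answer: $2 \sqrt{24083} \approx 310.37$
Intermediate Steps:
$E{\left(z \right)} = 1 - z$
$V{\left(o,x \right)} = 4 o x$ ($V{\left(o,x \right)} = 2 o 2 x = 4 o x$)
$q{\left(W \right)} = 1$ ($q{\left(W \right)} = \left(1 - -5\right) - 5 = \left(1 + 5\right) - 5 = 6 - 5 = 1$)
$p{\left(T \right)} = T$ ($p{\left(T \right)} = 1 T = T$)
$\sqrt{p{\left(-28 - 312 \right)} + V{\left(114,212 \right)}} = \sqrt{\left(-28 - 312\right) + 4 \cdot 114 \cdot 212} = \sqrt{-340 + 96672} = \sqrt{96332} = 2 \sqrt{24083}$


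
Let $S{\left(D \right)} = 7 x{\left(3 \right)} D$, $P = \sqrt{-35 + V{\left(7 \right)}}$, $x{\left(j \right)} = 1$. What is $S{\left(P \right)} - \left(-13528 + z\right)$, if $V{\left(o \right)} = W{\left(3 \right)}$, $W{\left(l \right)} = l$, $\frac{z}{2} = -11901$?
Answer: $37330 + 28 i \sqrt{2} \approx 37330.0 + 39.598 i$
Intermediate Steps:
$z = -23802$ ($z = 2 \left(-11901\right) = -23802$)
$V{\left(o \right)} = 3$
$P = 4 i \sqrt{2}$ ($P = \sqrt{-35 + 3} = \sqrt{-32} = 4 i \sqrt{2} \approx 5.6569 i$)
$S{\left(D \right)} = 7 D$ ($S{\left(D \right)} = 7 \cdot 1 D = 7 D$)
$S{\left(P \right)} - \left(-13528 + z\right) = 7 \cdot 4 i \sqrt{2} + \left(13528 - -23802\right) = 28 i \sqrt{2} + \left(13528 + 23802\right) = 28 i \sqrt{2} + 37330 = 37330 + 28 i \sqrt{2}$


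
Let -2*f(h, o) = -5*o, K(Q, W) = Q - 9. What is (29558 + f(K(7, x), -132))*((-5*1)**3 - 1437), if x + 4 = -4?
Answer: -45654136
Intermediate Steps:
x = -8 (x = -4 - 4 = -8)
K(Q, W) = -9 + Q
f(h, o) = 5*o/2 (f(h, o) = -(-5)*o/2 = 5*o/2)
(29558 + f(K(7, x), -132))*((-5*1)**3 - 1437) = (29558 + (5/2)*(-132))*((-5*1)**3 - 1437) = (29558 - 330)*((-5)**3 - 1437) = 29228*(-125 - 1437) = 29228*(-1562) = -45654136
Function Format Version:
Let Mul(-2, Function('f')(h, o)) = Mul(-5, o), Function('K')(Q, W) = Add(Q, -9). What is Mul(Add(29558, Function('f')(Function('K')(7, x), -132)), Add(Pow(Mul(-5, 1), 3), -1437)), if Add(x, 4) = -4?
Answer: -45654136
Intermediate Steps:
x = -8 (x = Add(-4, -4) = -8)
Function('K')(Q, W) = Add(-9, Q)
Function('f')(h, o) = Mul(Rational(5, 2), o) (Function('f')(h, o) = Mul(Rational(-1, 2), Mul(-5, o)) = Mul(Rational(5, 2), o))
Mul(Add(29558, Function('f')(Function('K')(7, x), -132)), Add(Pow(Mul(-5, 1), 3), -1437)) = Mul(Add(29558, Mul(Rational(5, 2), -132)), Add(Pow(Mul(-5, 1), 3), -1437)) = Mul(Add(29558, -330), Add(Pow(-5, 3), -1437)) = Mul(29228, Add(-125, -1437)) = Mul(29228, -1562) = -45654136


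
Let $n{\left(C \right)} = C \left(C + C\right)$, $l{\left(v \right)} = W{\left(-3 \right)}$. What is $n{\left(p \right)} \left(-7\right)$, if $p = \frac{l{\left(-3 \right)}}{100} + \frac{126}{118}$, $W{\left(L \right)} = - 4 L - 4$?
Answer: $- \frac{40127486}{2175625} \approx -18.444$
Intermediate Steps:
$W{\left(L \right)} = -4 - 4 L$
$l{\left(v \right)} = 8$ ($l{\left(v \right)} = -4 - -12 = -4 + 12 = 8$)
$p = \frac{1693}{1475}$ ($p = \frac{8}{100} + \frac{126}{118} = 8 \cdot \frac{1}{100} + 126 \cdot \frac{1}{118} = \frac{2}{25} + \frac{63}{59} = \frac{1693}{1475} \approx 1.1478$)
$n{\left(C \right)} = 2 C^{2}$ ($n{\left(C \right)} = C 2 C = 2 C^{2}$)
$n{\left(p \right)} \left(-7\right) = 2 \left(\frac{1693}{1475}\right)^{2} \left(-7\right) = 2 \cdot \frac{2866249}{2175625} \left(-7\right) = \frac{5732498}{2175625} \left(-7\right) = - \frac{40127486}{2175625}$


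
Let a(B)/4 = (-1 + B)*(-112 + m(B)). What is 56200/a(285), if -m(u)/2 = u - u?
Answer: -7025/15904 ≈ -0.44171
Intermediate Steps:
m(u) = 0 (m(u) = -2*(u - u) = -2*0 = 0)
a(B) = 448 - 448*B (a(B) = 4*((-1 + B)*(-112 + 0)) = 4*((-1 + B)*(-112)) = 4*(112 - 112*B) = 448 - 448*B)
56200/a(285) = 56200/(448 - 448*285) = 56200/(448 - 127680) = 56200/(-127232) = 56200*(-1/127232) = -7025/15904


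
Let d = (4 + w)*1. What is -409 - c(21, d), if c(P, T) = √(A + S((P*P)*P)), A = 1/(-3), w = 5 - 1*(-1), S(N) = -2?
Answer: -409 - I*√21/3 ≈ -409.0 - 1.5275*I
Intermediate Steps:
w = 6 (w = 5 + 1 = 6)
A = -⅓ ≈ -0.33333
d = 10 (d = (4 + 6)*1 = 10*1 = 10)
c(P, T) = I*√21/3 (c(P, T) = √(-⅓ - 2) = √(-7/3) = I*√21/3)
-409 - c(21, d) = -409 - I*√21/3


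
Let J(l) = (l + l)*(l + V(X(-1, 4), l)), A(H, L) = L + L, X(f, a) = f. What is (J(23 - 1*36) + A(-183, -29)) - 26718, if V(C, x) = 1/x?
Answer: -26436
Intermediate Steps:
A(H, L) = 2*L
J(l) = 2*l*(l + 1/l) (J(l) = (l + l)*(l + 1/l) = (2*l)*(l + 1/l) = 2*l*(l + 1/l))
(J(23 - 1*36) + A(-183, -29)) - 26718 = ((2 + 2*(23 - 1*36)**2) + 2*(-29)) - 26718 = ((2 + 2*(23 - 36)**2) - 58) - 26718 = ((2 + 2*(-13)**2) - 58) - 26718 = ((2 + 2*169) - 58) - 26718 = ((2 + 338) - 58) - 26718 = (340 - 58) - 26718 = 282 - 26718 = -26436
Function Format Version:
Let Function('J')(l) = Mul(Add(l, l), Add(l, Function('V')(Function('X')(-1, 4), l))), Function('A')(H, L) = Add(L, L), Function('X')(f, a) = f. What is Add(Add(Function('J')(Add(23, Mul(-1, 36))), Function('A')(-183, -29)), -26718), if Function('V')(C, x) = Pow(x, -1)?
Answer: -26436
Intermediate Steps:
Function('A')(H, L) = Mul(2, L)
Function('J')(l) = Mul(2, l, Add(l, Pow(l, -1))) (Function('J')(l) = Mul(Add(l, l), Add(l, Pow(l, -1))) = Mul(Mul(2, l), Add(l, Pow(l, -1))) = Mul(2, l, Add(l, Pow(l, -1))))
Add(Add(Function('J')(Add(23, Mul(-1, 36))), Function('A')(-183, -29)), -26718) = Add(Add(Add(2, Mul(2, Pow(Add(23, Mul(-1, 36)), 2))), Mul(2, -29)), -26718) = Add(Add(Add(2, Mul(2, Pow(Add(23, -36), 2))), -58), -26718) = Add(Add(Add(2, Mul(2, Pow(-13, 2))), -58), -26718) = Add(Add(Add(2, Mul(2, 169)), -58), -26718) = Add(Add(Add(2, 338), -58), -26718) = Add(Add(340, -58), -26718) = Add(282, -26718) = -26436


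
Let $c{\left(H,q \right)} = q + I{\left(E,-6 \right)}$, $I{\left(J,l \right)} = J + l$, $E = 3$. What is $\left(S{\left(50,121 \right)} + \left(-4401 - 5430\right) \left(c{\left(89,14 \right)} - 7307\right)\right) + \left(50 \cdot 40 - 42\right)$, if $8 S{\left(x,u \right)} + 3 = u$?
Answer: $\frac{286915795}{4} \approx 7.1729 \cdot 10^{7}$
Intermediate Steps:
$S{\left(x,u \right)} = - \frac{3}{8} + \frac{u}{8}$
$c{\left(H,q \right)} = -3 + q$ ($c{\left(H,q \right)} = q + \left(3 - 6\right) = q - 3 = -3 + q$)
$\left(S{\left(50,121 \right)} + \left(-4401 - 5430\right) \left(c{\left(89,14 \right)} - 7307\right)\right) + \left(50 \cdot 40 - 42\right) = \left(\left(- \frac{3}{8} + \frac{1}{8} \cdot 121\right) + \left(-4401 - 5430\right) \left(\left(-3 + 14\right) - 7307\right)\right) + \left(50 \cdot 40 - 42\right) = \left(\left(- \frac{3}{8} + \frac{121}{8}\right) - 9831 \left(11 - 7307\right)\right) + \left(2000 - 42\right) = \left(\frac{59}{4} - -71726976\right) + 1958 = \left(\frac{59}{4} + 71726976\right) + 1958 = \frac{286907963}{4} + 1958 = \frac{286915795}{4}$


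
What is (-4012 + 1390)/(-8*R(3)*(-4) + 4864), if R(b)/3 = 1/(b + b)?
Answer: -1311/2440 ≈ -0.53730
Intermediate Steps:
R(b) = 3/(2*b) (R(b) = 3/(b + b) = 3/((2*b)) = 3*(1/(2*b)) = 3/(2*b))
(-4012 + 1390)/(-8*R(3)*(-4) + 4864) = (-4012 + 1390)/(-12/3*(-4) + 4864) = -2622/(-12/3*(-4) + 4864) = -2622/(-8*½*(-4) + 4864) = -2622/(-4*(-4) + 4864) = -2622/(16 + 4864) = -2622/4880 = -2622*1/4880 = -1311/2440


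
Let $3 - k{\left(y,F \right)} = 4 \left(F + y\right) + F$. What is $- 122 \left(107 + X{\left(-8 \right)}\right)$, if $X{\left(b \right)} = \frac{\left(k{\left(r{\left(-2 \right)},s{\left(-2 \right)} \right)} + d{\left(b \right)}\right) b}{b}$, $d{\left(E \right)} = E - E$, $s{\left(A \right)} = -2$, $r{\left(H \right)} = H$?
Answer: $-15616$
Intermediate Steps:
$k{\left(y,F \right)} = 3 - 5 F - 4 y$ ($k{\left(y,F \right)} = 3 - \left(4 \left(F + y\right) + F\right) = 3 - \left(\left(4 F + 4 y\right) + F\right) = 3 - \left(4 y + 5 F\right) = 3 - 5 F - 4 y$)
$d{\left(E \right)} = 0$
$X{\left(b \right)} = 21$ ($X{\left(b \right)} = \frac{\left(\left(3 - -10 - -8\right) + 0\right) b}{b} = \frac{\left(\left(3 + 10 + 8\right) + 0\right) b}{b} = \frac{\left(21 + 0\right) b}{b} = \frac{21 b}{b} = 21$)
$- 122 \left(107 + X{\left(-8 \right)}\right) = - 122 \left(107 + 21\right) = \left(-122\right) 128 = -15616$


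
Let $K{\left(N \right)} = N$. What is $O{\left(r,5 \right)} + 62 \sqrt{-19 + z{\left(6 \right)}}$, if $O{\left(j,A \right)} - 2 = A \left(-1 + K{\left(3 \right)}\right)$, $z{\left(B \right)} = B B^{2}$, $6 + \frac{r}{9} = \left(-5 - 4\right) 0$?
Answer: $12 + 62 \sqrt{197} \approx 882.21$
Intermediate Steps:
$r = -54$ ($r = -54 + 9 \left(-5 - 4\right) 0 = -54 + 9 \left(\left(-9\right) 0\right) = -54 + 9 \cdot 0 = -54 + 0 = -54$)
$z{\left(B \right)} = B^{3}$
$O{\left(j,A \right)} = 2 + 2 A$ ($O{\left(j,A \right)} = 2 + A \left(-1 + 3\right) = 2 + A 2 = 2 + 2 A$)
$O{\left(r,5 \right)} + 62 \sqrt{-19 + z{\left(6 \right)}} = \left(2 + 2 \cdot 5\right) + 62 \sqrt{-19 + 6^{3}} = \left(2 + 10\right) + 62 \sqrt{-19 + 216} = 12 + 62 \sqrt{197}$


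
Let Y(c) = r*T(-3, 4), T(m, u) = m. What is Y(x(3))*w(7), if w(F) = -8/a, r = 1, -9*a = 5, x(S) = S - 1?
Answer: -216/5 ≈ -43.200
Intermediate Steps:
x(S) = -1 + S
a = -5/9 (a = -1/9*5 = -5/9 ≈ -0.55556)
Y(c) = -3 (Y(c) = 1*(-3) = -3)
w(F) = 72/5 (w(F) = -8/(-5/9) = -8*(-9/5) = 72/5)
Y(x(3))*w(7) = -3*72/5 = -216/5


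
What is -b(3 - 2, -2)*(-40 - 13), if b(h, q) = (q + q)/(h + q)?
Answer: 212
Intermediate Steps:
b(h, q) = 2*q/(h + q) (b(h, q) = (2*q)/(h + q) = 2*q/(h + q))
-b(3 - 2, -2)*(-40 - 13) = -2*(-2)/((3 - 2) - 2)*(-40 - 13) = -2*(-2)/(1 - 2)*(-53) = -2*(-2)/(-1)*(-53) = -2*(-2)*(-1)*(-53) = -4*(-53) = -1*(-212) = 212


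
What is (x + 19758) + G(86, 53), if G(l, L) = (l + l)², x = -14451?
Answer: 34891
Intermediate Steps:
G(l, L) = 4*l² (G(l, L) = (2*l)² = 4*l²)
(x + 19758) + G(86, 53) = (-14451 + 19758) + 4*86² = 5307 + 4*7396 = 5307 + 29584 = 34891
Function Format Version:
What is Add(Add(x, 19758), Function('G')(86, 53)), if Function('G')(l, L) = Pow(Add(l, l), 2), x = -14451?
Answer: 34891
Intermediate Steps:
Function('G')(l, L) = Mul(4, Pow(l, 2)) (Function('G')(l, L) = Pow(Mul(2, l), 2) = Mul(4, Pow(l, 2)))
Add(Add(x, 19758), Function('G')(86, 53)) = Add(Add(-14451, 19758), Mul(4, Pow(86, 2))) = Add(5307, Mul(4, 7396)) = Add(5307, 29584) = 34891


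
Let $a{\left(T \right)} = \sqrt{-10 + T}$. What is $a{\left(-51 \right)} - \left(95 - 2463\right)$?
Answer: $2368 + i \sqrt{61} \approx 2368.0 + 7.8102 i$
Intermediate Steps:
$a{\left(-51 \right)} - \left(95 - 2463\right) = \sqrt{-10 - 51} - \left(95 - 2463\right) = \sqrt{-61} - -2368 = i \sqrt{61} + 2368 = 2368 + i \sqrt{61}$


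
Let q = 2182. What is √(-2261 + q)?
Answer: I*√79 ≈ 8.8882*I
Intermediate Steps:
√(-2261 + q) = √(-2261 + 2182) = √(-79) = I*√79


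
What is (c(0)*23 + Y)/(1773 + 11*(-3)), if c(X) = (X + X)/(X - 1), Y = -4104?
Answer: -342/145 ≈ -2.3586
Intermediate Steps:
c(X) = 2*X/(-1 + X) (c(X) = (2*X)/(-1 + X) = 2*X/(-1 + X))
(c(0)*23 + Y)/(1773 + 11*(-3)) = ((2*0/(-1 + 0))*23 - 4104)/(1773 + 11*(-3)) = ((2*0/(-1))*23 - 4104)/(1773 - 33) = ((2*0*(-1))*23 - 4104)/1740 = (0*23 - 4104)*(1/1740) = (0 - 4104)*(1/1740) = -4104*1/1740 = -342/145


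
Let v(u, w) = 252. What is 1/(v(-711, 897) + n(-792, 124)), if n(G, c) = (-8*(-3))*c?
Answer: 1/3228 ≈ 0.00030979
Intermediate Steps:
n(G, c) = 24*c
1/(v(-711, 897) + n(-792, 124)) = 1/(252 + 24*124) = 1/(252 + 2976) = 1/3228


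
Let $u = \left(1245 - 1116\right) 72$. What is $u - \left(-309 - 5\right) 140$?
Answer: $53248$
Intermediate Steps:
$u = 9288$ ($u = 129 \cdot 72 = 9288$)
$u - \left(-309 - 5\right) 140 = 9288 - \left(-309 - 5\right) 140 = 9288 - \left(-314\right) 140 = 9288 - -43960 = 9288 + 43960 = 53248$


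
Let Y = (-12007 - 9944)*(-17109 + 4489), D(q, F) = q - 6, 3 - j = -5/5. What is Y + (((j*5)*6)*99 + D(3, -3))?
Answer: 277033497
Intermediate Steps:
j = 4 (j = 3 - (-5)/5 = 3 - 1*(-1) = 3 + 1 = 4)
D(q, F) = -6 + q
Y = 277021620 (Y = -21951*(-12620) = 277021620)
Y + (((j*5)*6)*99 + D(3, -3)) = 277021620 + (((4*5)*6)*99 + (-6 + 3)) = 277021620 + ((20*6)*99 - 3) = 277021620 + (120*99 - 3) = 277021620 + (11880 - 3) = 277021620 + 11877 = 277033497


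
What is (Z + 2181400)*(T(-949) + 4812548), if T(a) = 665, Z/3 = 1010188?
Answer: 25086292880332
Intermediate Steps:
Z = 3030564 (Z = 3*1010188 = 3030564)
(Z + 2181400)*(T(-949) + 4812548) = (3030564 + 2181400)*(665 + 4812548) = 5211964*4813213 = 25086292880332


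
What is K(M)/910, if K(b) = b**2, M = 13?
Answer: 13/70 ≈ 0.18571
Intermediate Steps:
K(M)/910 = 13**2/910 = 169*(1/910) = 13/70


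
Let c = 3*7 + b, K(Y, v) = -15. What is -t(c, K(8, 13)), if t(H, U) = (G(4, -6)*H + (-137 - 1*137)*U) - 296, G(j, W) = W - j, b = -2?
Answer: -3624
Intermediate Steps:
c = 19 (c = 3*7 - 2 = 21 - 2 = 19)
t(H, U) = -296 - 274*U - 10*H (t(H, U) = ((-6 - 1*4)*H + (-137 - 1*137)*U) - 296 = ((-6 - 4)*H + (-137 - 137)*U) - 296 = (-10*H - 274*U) - 296 = (-274*U - 10*H) - 296 = -296 - 274*U - 10*H)
-t(c, K(8, 13)) = -(-296 - 274*(-15) - 10*19) = -(-296 + 4110 - 190) = -1*3624 = -3624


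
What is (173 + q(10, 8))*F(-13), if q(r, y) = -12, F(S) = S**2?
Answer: 27209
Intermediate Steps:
(173 + q(10, 8))*F(-13) = (173 - 12)*(-13)**2 = 161*169 = 27209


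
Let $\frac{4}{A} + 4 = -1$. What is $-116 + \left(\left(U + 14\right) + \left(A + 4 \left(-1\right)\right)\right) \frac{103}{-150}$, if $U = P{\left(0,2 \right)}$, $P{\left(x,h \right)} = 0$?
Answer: $- \frac{45869}{375} \approx -122.32$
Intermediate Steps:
$A = - \frac{4}{5}$ ($A = \frac{4}{-4 - 1} = \frac{4}{-5} = 4 \left(- \frac{1}{5}\right) = - \frac{4}{5} \approx -0.8$)
$U = 0$
$-116 + \left(\left(U + 14\right) + \left(A + 4 \left(-1\right)\right)\right) \frac{103}{-150} = -116 + \left(\left(0 + 14\right) + \left(- \frac{4}{5} + 4 \left(-1\right)\right)\right) \frac{103}{-150} = -116 + \left(14 - \frac{24}{5}\right) 103 \left(- \frac{1}{150}\right) = -116 + \left(14 - \frac{24}{5}\right) \left(- \frac{103}{150}\right) = -116 + \frac{46}{5} \left(- \frac{103}{150}\right) = -116 - \frac{2369}{375} = - \frac{45869}{375}$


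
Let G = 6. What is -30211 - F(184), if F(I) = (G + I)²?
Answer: -66311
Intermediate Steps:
F(I) = (6 + I)²
-30211 - F(184) = -30211 - (6 + 184)² = -30211 - 1*190² = -30211 - 1*36100 = -30211 - 36100 = -66311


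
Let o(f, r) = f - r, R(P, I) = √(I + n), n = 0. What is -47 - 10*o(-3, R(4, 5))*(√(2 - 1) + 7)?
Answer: 193 + 80*√5 ≈ 371.89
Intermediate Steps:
R(P, I) = √I (R(P, I) = √(I + 0) = √I)
-47 - 10*o(-3, R(4, 5))*(√(2 - 1) + 7) = -47 - 10*(-3 - √5)*(√(2 - 1) + 7) = -47 - 10*(-3 - √5)*(√1 + 7) = -47 - 10*(-3 - √5)*(1 + 7) = -47 - 10*(-3 - √5)*8 = -47 - 10*(-24 - 8*√5) = -47 + (240 + 80*√5) = 193 + 80*√5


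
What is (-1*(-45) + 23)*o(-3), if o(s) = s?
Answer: -204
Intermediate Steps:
(-1*(-45) + 23)*o(-3) = (-1*(-45) + 23)*(-3) = (45 + 23)*(-3) = 68*(-3) = -204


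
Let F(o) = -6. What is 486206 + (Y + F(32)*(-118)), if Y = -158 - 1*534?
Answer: 486222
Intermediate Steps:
Y = -692 (Y = -158 - 534 = -692)
486206 + (Y + F(32)*(-118)) = 486206 + (-692 - 6*(-118)) = 486206 + (-692 + 708) = 486206 + 16 = 486222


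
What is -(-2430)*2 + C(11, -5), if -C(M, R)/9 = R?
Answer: 4905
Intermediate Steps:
C(M, R) = -9*R
-(-2430)*2 + C(11, -5) = -(-2430)*2 - 9*(-5) = -90*(-54) + 45 = 4860 + 45 = 4905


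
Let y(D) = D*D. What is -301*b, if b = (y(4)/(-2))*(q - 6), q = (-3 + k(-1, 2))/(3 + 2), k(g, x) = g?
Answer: -81872/5 ≈ -16374.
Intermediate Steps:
y(D) = D²
q = -⅘ (q = (-3 - 1)/(3 + 2) = -4/5 = -4*⅕ = -⅘ ≈ -0.80000)
b = 272/5 (b = (4²/(-2))*(-⅘ - 6) = (16*(-½))*(-34/5) = -8*(-34/5) = 272/5 ≈ 54.400)
-301*b = -301*272/5 = -81872/5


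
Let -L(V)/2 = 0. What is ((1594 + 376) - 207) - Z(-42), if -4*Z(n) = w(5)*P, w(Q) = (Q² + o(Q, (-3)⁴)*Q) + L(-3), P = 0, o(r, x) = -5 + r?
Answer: 1763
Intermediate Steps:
L(V) = 0 (L(V) = -2*0 = 0)
w(Q) = Q² + Q*(-5 + Q) (w(Q) = (Q² + (-5 + Q)*Q) + 0 = (Q² + Q*(-5 + Q)) + 0 = Q² + Q*(-5 + Q))
Z(n) = 0 (Z(n) = -5*(-5 + 2*5)*0/4 = -5*(-5 + 10)*0/4 = -5*5*0/4 = -25*0/4 = -¼*0 = 0)
((1594 + 376) - 207) - Z(-42) = ((1594 + 376) - 207) - 1*0 = (1970 - 207) + 0 = 1763 + 0 = 1763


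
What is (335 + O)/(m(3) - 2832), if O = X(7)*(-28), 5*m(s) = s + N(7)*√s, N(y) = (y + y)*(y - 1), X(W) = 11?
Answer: -70785/7422203 - 420*√3/7422203 ≈ -0.0096349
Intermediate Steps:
N(y) = 2*y*(-1 + y) (N(y) = (2*y)*(-1 + y) = 2*y*(-1 + y))
m(s) = s/5 + 84*√s/5 (m(s) = (s + (2*7*(-1 + 7))*√s)/5 = (s + (2*7*6)*√s)/5 = (s + 84*√s)/5 = s/5 + 84*√s/5)
O = -308 (O = 11*(-28) = -308)
(335 + O)/(m(3) - 2832) = (335 - 308)/(((⅕)*3 + 84*√3/5) - 2832) = 27/((⅗ + 84*√3/5) - 2832) = 27/(-14157/5 + 84*√3/5)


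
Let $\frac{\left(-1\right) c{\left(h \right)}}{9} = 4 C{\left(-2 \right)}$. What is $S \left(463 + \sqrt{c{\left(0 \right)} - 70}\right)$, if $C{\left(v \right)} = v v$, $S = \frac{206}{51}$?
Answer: $\frac{95378}{51} + \frac{206 i \sqrt{214}}{51} \approx 1870.2 + 59.089 i$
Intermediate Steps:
$S = \frac{206}{51}$ ($S = 206 \cdot \frac{1}{51} = \frac{206}{51} \approx 4.0392$)
$C{\left(v \right)} = v^{2}$
$c{\left(h \right)} = -144$ ($c{\left(h \right)} = - 9 \cdot 4 \left(-2\right)^{2} = - 9 \cdot 4 \cdot 4 = \left(-9\right) 16 = -144$)
$S \left(463 + \sqrt{c{\left(0 \right)} - 70}\right) = \frac{206 \left(463 + \sqrt{-144 - 70}\right)}{51} = \frac{206 \left(463 + \sqrt{-214}\right)}{51} = \frac{206 \left(463 + i \sqrt{214}\right)}{51} = \frac{95378}{51} + \frac{206 i \sqrt{214}}{51}$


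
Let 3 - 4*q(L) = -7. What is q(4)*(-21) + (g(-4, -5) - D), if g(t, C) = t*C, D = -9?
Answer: -47/2 ≈ -23.500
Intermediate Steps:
q(L) = 5/2 (q(L) = 3/4 - 1/4*(-7) = 3/4 + 7/4 = 5/2)
g(t, C) = C*t
q(4)*(-21) + (g(-4, -5) - D) = (5/2)*(-21) + (-5*(-4) - 1*(-9)) = -105/2 + (20 + 9) = -105/2 + 29 = -47/2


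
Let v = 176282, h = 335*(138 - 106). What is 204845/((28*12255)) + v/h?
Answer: 1567133597/91961520 ≈ 17.041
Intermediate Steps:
h = 10720 (h = 335*32 = 10720)
204845/((28*12255)) + v/h = 204845/((28*12255)) + 176282/10720 = 204845/343140 + 176282*(1/10720) = 204845*(1/343140) + 88141/5360 = 40969/68628 + 88141/5360 = 1567133597/91961520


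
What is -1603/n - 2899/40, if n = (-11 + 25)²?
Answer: -22583/280 ≈ -80.654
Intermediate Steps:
n = 196 (n = 14² = 196)
-1603/n - 2899/40 = -1603/196 - 2899/40 = -1603*1/196 - 2899*1/40 = -229/28 - 2899/40 = -22583/280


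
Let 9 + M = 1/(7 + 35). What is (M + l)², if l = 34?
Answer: 1104601/1764 ≈ 626.19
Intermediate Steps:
M = -377/42 (M = -9 + 1/(7 + 35) = -9 + 1/42 = -377/42 ≈ -8.9762)
(M + l)² = (-377/42 + 34)² = (1051/42)² = 1104601/1764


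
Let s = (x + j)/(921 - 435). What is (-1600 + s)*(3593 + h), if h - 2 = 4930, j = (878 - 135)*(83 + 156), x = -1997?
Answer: -2566110250/243 ≈ -1.0560e+7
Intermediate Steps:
j = 177577 (j = 743*239 = 177577)
h = 4932 (h = 2 + 4930 = 4932)
s = 87790/243 (s = (-1997 + 177577)/(921 - 435) = 175580/486 = 175580*(1/486) = 87790/243 ≈ 361.28)
(-1600 + s)*(3593 + h) = (-1600 + 87790/243)*(3593 + 4932) = -301010/243*8525 = -2566110250/243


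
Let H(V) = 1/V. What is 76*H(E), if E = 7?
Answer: 76/7 ≈ 10.857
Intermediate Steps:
H(V) = 1/V
76*H(E) = 76/7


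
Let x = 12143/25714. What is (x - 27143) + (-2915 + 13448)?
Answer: -427097397/25714 ≈ -16610.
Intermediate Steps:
x = 12143/25714 (x = 12143*(1/25714) = 12143/25714 ≈ 0.47223)
(x - 27143) + (-2915 + 13448) = (12143/25714 - 27143) + (-2915 + 13448) = -697942959/25714 + 10533 = -427097397/25714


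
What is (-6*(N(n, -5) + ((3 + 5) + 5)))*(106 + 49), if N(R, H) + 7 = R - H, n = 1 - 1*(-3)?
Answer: -13950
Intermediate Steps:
n = 4 (n = 1 + 3 = 4)
N(R, H) = -7 + R - H (N(R, H) = -7 + (R - H) = -7 + R - H)
(-6*(N(n, -5) + ((3 + 5) + 5)))*(106 + 49) = (-6*((-7 + 4 - 1*(-5)) + ((3 + 5) + 5)))*(106 + 49) = -6*((-7 + 4 + 5) + (8 + 5))*155 = -6*(2 + 13)*155 = -6*15*155 = -90*155 = -13950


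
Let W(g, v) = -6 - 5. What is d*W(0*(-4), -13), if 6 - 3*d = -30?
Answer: -132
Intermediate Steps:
d = 12 (d = 2 - 1/3*(-30) = 2 + 10 = 12)
W(g, v) = -11
d*W(0*(-4), -13) = 12*(-11) = -132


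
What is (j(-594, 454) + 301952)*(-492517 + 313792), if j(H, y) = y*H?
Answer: -5768528100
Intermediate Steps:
j(H, y) = H*y
(j(-594, 454) + 301952)*(-492517 + 313792) = (-594*454 + 301952)*(-492517 + 313792) = (-269676 + 301952)*(-178725) = 32276*(-178725) = -5768528100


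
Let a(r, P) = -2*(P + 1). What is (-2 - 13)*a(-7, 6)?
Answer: 210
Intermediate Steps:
a(r, P) = -2 - 2*P (a(r, P) = -2*(1 + P) = -2 - 2*P)
(-2 - 13)*a(-7, 6) = (-2 - 13)*(-2 - 2*6) = -15*(-2 - 12) = -15*(-14) = 210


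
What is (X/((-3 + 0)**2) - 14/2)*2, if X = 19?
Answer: -88/9 ≈ -9.7778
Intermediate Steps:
(X/((-3 + 0)**2) - 14/2)*2 = (19/((-3 + 0)**2) - 14/2)*2 = (19/((-3)**2) - 14*1/2)*2 = (19/9 - 7)*2 = -44/9*2 = -88/9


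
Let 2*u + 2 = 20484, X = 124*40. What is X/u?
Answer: 4960/10241 ≈ 0.48433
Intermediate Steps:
X = 4960
u = 10241 (u = -1 + (½)*20484 = -1 + 10242 = 10241)
X/u = 4960/10241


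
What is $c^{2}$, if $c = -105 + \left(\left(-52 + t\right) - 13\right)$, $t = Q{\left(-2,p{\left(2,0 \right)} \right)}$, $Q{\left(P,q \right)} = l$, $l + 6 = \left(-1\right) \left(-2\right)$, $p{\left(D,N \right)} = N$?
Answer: $30276$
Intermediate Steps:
$l = -4$ ($l = -6 - -2 = -6 + 2 = -4$)
$Q{\left(P,q \right)} = -4$
$t = -4$
$c = -174$ ($c = -105 - 69 = -174$)
$c^{2} = \left(-174\right)^{2} = 30276$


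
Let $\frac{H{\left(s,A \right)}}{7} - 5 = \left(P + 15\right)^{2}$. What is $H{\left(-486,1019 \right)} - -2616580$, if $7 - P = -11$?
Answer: $2624238$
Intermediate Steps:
$P = 18$ ($P = 7 - -11 = 7 + 11 = 18$)
$H{\left(s,A \right)} = 7658$ ($H{\left(s,A \right)} = 35 + 7 \left(18 + 15\right)^{2} = 35 + 7 \cdot 33^{2} = 35 + 7 \cdot 1089 = 35 + 7623 = 7658$)
$H{\left(-486,1019 \right)} - -2616580 = 7658 - -2616580 = 7658 + 2616580 = 2624238$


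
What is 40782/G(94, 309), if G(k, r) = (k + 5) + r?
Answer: 6797/68 ≈ 99.956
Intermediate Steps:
G(k, r) = 5 + k + r (G(k, r) = (5 + k) + r = 5 + k + r)
40782/G(94, 309) = 40782/(5 + 94 + 309) = 40782/408 = 40782*(1/408) = 6797/68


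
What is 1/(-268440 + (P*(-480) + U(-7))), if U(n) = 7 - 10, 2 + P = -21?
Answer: -1/257403 ≈ -3.8850e-6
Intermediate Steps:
P = -23 (P = -2 - 21 = -23)
U(n) = -3
1/(-268440 + (P*(-480) + U(-7))) = 1/(-268440 + (-23*(-480) - 3)) = 1/(-268440 + (11040 - 3)) = 1/(-268440 + 11037) = 1/(-257403) = -1/257403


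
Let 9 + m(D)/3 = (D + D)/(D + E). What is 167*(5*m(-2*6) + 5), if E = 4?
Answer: -14195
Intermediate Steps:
m(D) = -27 + 6*D/(4 + D) (m(D) = -27 + 3*((D + D)/(D + 4)) = -27 + 3*((2*D)/(4 + D)) = -27 + 3*(2*D/(4 + D)) = -27 + 6*D/(4 + D))
167*(5*m(-2*6) + 5) = 167*(5*(3*(-36 - (-14)*6)/(4 - 2*6)) + 5) = 167*(5*(3*(-36 - 7*(-12))/(4 - 12)) + 5) = 167*(5*(3*(-36 + 84)/(-8)) + 5) = 167*(5*(3*(-⅛)*48) + 5) = 167*(5*(-18) + 5) = 167*(-90 + 5) = 167*(-85) = -14195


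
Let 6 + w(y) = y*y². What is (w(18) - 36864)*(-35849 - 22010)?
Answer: 1795827642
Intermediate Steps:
w(y) = -6 + y³ (w(y) = -6 + y*y² = -6 + y³)
(w(18) - 36864)*(-35849 - 22010) = ((-6 + 18³) - 36864)*(-35849 - 22010) = ((-6 + 5832) - 36864)*(-57859) = (5826 - 36864)*(-57859) = -31038*(-57859) = 1795827642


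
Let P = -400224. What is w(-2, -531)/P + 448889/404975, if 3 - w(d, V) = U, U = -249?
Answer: 14962841453/13506726200 ≈ 1.1078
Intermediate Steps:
w(d, V) = 252 (w(d, V) = 3 - 1*(-249) = 3 + 249 = 252)
w(-2, -531)/P + 448889/404975 = 252/(-400224) + 448889/404975 = 252*(-1/400224) + 448889*(1/404975) = -21/33352 + 448889/404975 = 14962841453/13506726200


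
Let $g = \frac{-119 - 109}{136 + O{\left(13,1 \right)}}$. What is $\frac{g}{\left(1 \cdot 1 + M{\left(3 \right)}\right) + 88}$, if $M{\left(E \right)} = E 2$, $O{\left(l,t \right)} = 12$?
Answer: $- \frac{3}{185} \approx -0.016216$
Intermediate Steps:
$M{\left(E \right)} = 2 E$
$g = - \frac{57}{37}$ ($g = \frac{-119 - 109}{136 + 12} = - \frac{228}{148} = \left(-228\right) \frac{1}{148} = - \frac{57}{37} \approx -1.5405$)
$\frac{g}{\left(1 \cdot 1 + M{\left(3 \right)}\right) + 88} = \frac{1}{\left(1 \cdot 1 + 2 \cdot 3\right) + 88} \left(- \frac{57}{37}\right) = \frac{1}{\left(1 + 6\right) + 88} \left(- \frac{57}{37}\right) = \frac{1}{7 + 88} \left(- \frac{57}{37}\right) = \frac{1}{95} \left(- \frac{57}{37}\right) = - \frac{3}{185}$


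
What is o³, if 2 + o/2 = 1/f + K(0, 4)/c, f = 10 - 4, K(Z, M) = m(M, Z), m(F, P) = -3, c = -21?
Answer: -357911/9261 ≈ -38.647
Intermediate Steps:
K(Z, M) = -3
f = 6
o = -71/21 (o = -4 + 2*(1/6 - 3/(-21)) = -4 + 2*(1*(⅙) - 3*(-1/21)) = -4 + 2*(⅙ + ⅐) = -4 + 2*(13/42) = -4 + 13/21 = -71/21 ≈ -3.3810)
o³ = (-71/21)³ = -357911/9261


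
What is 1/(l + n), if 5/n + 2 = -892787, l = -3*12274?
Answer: -892789/32874276563 ≈ -2.7158e-5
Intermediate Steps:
l = -36822
n = -5/892789 (n = 5/(-2 - 892787) = 5/(-892789) = 5*(-1/892789) = -5/892789 ≈ -5.6004e-6)
1/(l + n) = 1/(-36822 - 5/892789) = 1/(-32874276563/892789) = -892789/32874276563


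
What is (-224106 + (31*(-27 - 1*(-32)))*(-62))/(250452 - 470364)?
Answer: 491/462 ≈ 1.0628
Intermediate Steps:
(-224106 + (31*(-27 - 1*(-32)))*(-62))/(250452 - 470364) = (-224106 + (31*(-27 + 32))*(-62))/(-219912) = (-224106 + (31*5)*(-62))*(-1/219912) = (-224106 + 155*(-62))*(-1/219912) = (-224106 - 9610)*(-1/219912) = -233716*(-1/219912) = 491/462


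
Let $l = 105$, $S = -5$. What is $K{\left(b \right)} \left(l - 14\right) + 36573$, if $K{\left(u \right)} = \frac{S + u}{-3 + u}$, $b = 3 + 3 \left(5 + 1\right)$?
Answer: $\frac{329885}{9} \approx 36654.0$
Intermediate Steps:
$b = 21$ ($b = 3 + 3 \cdot 6 = 3 + 18 = 21$)
$K{\left(u \right)} = \frac{-5 + u}{-3 + u}$
$K{\left(b \right)} \left(l - 14\right) + 36573 = \frac{-5 + 21}{-3 + 21} \left(105 - 14\right) + 36573 = \frac{1}{18} \cdot 16 \cdot 91 + 36573 = \frac{8}{9} \cdot 91 + 36573 = \frac{728}{9} + 36573 = \frac{329885}{9}$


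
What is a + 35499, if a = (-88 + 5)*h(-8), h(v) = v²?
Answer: 30187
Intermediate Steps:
a = -5312 (a = (-88 + 5)*(-8)² = -83*64 = -5312)
a + 35499 = -5312 + 35499 = 30187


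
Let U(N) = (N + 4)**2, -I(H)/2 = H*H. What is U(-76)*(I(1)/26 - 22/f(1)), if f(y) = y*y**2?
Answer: -1487808/13 ≈ -1.1445e+5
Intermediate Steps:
f(y) = y**3
I(H) = -2*H**2 (I(H) = -2*H*H = -2*H**2)
U(N) = (4 + N)**2
U(-76)*(I(1)/26 - 22/f(1)) = (4 - 76)**2*(-2*1**2/26 - 22/(1**3)) = (-72)**2*(-2*1*(1/26) - 22/1) = 5184*(-2*1/26 - 22*1) = 5184*(-1/13 - 22) = 5184*(-287/13) = -1487808/13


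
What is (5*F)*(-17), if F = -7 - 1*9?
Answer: 1360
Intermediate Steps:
F = -16 (F = -7 - 9 = -16)
(5*F)*(-17) = (5*(-16))*(-17) = -80*(-17) = 1360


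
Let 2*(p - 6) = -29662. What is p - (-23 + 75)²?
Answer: -17529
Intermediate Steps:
p = -14825 (p = 6 + (½)*(-29662) = 6 - 14831 = -14825)
p - (-23 + 75)² = -14825 - (-23 + 75)² = -14825 - 1*52² = -14825 - 1*2704 = -14825 - 2704 = -17529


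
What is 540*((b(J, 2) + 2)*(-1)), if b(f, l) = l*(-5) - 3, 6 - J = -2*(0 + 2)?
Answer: 5940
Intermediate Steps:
J = 10 (J = 6 - (-2)*(0 + 2) = 6 - (-2)*2 = 6 - 1*(-4) = 6 + 4 = 10)
b(f, l) = -3 - 5*l (b(f, l) = -5*l - 3 = -3 - 5*l)
540*((b(J, 2) + 2)*(-1)) = 540*(((-3 - 5*2) + 2)*(-1)) = 540*(((-3 - 10) + 2)*(-1)) = 540*((-13 + 2)*(-1)) = 540*(-11*(-1)) = 540*11 = 5940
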